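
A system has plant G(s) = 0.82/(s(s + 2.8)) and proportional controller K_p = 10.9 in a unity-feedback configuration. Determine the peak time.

The closed-loop denominator s² + 2.8s + 8.938 gives ω_n = √8.938 = 2.99 and ζ = 2.8/(2ω_n) = 0.4683.
Damped frequency ω_d = ω_n√(1−ζ²) = 2.642 rad/s, so peak time T_p = π/ω_d = 1.19 s.

T_p = 1.19 s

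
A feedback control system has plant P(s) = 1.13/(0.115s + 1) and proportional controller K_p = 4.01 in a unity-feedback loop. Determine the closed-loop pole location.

Closed loop: T(s) = K_p·P/(1+K_p·P) = 4.531/(0.115s + 1 + 4.531), with pole at s = −(1 + 4.531)/0.115 = −48.1.

s = -48.1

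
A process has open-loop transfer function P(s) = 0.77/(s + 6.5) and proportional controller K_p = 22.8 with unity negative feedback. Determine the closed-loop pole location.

Closed-loop transfer function: T(s) = K_p·P(s)/(1 + K_p·P(s)) = 17.56/(s + 6.5 + 17.56) = 17.56/(s + 24.06).
The closed-loop pole is at s = −24.06.

s = -24.06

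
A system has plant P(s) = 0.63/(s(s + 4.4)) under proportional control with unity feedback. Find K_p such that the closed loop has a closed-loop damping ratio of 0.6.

Closed-loop characteristic equation: s² + 4.4s + K_p·0.63 = 0.
So ω_n = √(0.63K_p) and 2ζω_n = 4.4, giving ζ = 4.4/(2√(0.63K_p)).
Setting ζ = 0.6: √(0.63K_p) = 4.4/(2·0.6) = 3.667, so K_p = 13.44/0.63 = 21.3.

K_p = 21.3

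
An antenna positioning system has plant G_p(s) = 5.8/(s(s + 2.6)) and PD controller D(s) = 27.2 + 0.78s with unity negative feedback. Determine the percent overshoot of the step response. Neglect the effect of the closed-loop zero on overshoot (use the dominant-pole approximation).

Forward path: (27.2 + 0.78s)·5.8/(s(s+2.6)). The closed-loop characteristic equation is s² + (2.6 + 5.8·0.78)s + 5.8·27.2 = 0.
That is s² + 7.124s + 157.8 = 0, so ω_n = 12.56 rad/s and ζ = 7.124/(2·12.56) = 0.2836.
%OS = 100·exp(−πζ/√(1−ζ²)) = 39.5%.

39.5%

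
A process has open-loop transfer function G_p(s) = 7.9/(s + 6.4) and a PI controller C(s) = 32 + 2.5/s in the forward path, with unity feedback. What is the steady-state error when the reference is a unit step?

The open loop C(s)G_p(s) has a pole at the origin (type 1), so the static position error constant is infinite and e_ss = 1/(1+∞) = 0.

0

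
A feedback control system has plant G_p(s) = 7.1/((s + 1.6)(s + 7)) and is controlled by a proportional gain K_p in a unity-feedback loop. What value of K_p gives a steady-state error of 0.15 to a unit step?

K_p = 8.94

Steady-state error for a unit step on this type-0 loop is 1/(1 + K_p·G_p(0)).
G_p(0) = 0.6339. Require 1/(1 + K_p·0.6339) = 0.15, so 1 + 0.6339·K_p = 6.667.
K_p = (6.667 − 1)/0.6339 = 8.94.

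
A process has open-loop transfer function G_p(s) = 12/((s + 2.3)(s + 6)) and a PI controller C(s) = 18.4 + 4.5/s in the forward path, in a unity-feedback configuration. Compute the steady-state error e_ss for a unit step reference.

0

The open loop C(s)G_p(s) has a pole at the origin (type 1), so the static position error constant is infinite and e_ss = 1/(1+∞) = 0.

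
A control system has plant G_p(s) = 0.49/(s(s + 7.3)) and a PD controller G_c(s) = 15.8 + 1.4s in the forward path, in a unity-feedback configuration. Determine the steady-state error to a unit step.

The open loop G_c(s)G_p(s) has a pole at the origin (type 1), so the static position error constant is infinite and e_ss = 1/(1+∞) = 0.

0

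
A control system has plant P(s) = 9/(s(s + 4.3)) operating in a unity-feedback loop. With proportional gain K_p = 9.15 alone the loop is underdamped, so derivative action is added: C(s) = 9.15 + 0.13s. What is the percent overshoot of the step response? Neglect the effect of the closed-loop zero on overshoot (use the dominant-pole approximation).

Forward path: (9.15 + 0.13s)·9/(s(s+4.3)). The closed-loop characteristic equation is s² + (4.3 + 9·0.13)s + 9·9.15 = 0.
That is s² + 5.47s + 82.35 = 0, so ω_n = 9.075 rad/s and ζ = 5.47/(2·9.075) = 0.3014.
%OS = 100·exp(−πζ/√(1−ζ²)) = 37%.

37%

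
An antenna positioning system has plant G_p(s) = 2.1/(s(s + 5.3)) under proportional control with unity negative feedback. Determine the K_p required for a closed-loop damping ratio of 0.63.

K_p = 8.43

Closed-loop characteristic equation: s² + 5.3s + K_p·2.1 = 0.
So ω_n = √(2.1K_p) and 2ζω_n = 5.3, giving ζ = 5.3/(2√(2.1K_p)).
Setting ζ = 0.63: √(2.1K_p) = 5.3/(2·0.63) = 4.206, so K_p = 17.69/2.1 = 8.43.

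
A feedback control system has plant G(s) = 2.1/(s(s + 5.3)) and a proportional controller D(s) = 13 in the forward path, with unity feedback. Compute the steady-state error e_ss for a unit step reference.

The open loop D(s)G(s) has a pole at the origin (type 1), so the static position error constant is infinite and e_ss = 1/(1+∞) = 0.

0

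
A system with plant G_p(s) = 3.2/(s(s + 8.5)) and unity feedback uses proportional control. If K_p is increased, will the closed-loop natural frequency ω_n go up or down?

ω_n = √(3.2·K_p), which grows with K_p.

increase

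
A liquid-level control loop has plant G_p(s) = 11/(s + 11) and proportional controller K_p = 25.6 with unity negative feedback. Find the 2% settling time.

Closed-loop transfer function: T(s) = K_p·G_p(s)/(1 + K_p·G_p(s)) = 281.6/(s + 11 + 281.6) = 281.6/(s + 292.6).
Time constant τ = 1/292.6 = 0.003418 s, so the 2% settling time is about 4τ = 0.0137 s.

T_s ≈ 0.0137 s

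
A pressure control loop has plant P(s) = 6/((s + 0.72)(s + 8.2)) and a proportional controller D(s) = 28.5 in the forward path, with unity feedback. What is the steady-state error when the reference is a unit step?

The loop is type 0. Static position error constant K_pos = D(0)·P(0) = 28.5·1.016 = 28.96.
Steady-state error to a unit step: e_ss = 1/(1+K_pos) = 1/29.96 = 0.0334.

0.0334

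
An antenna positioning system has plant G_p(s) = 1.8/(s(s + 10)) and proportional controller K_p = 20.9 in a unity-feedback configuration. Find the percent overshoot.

From 1 + K_pG_p(s) = 0: s² + 10s + 37.62 = 0 ⇒ ω_n = 6.134, ζ = 0.8152.
%OS = 100·exp(−πζ/√(1−ζ²)) = 100·exp(−π·0.8152/√0.3355) = 1.2%.

1.2%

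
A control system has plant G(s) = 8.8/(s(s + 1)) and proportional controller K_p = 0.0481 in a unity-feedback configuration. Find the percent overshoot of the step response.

2.3%

Closed-loop characteristic equation: s² + 1s + 0.4233 = 0, so ω_n = 0.6506 rad/s and ζ = 1/(2·0.6506) = 0.7685.
%OS = 100·exp(−πζ/√(1−ζ²)) = 100·exp(−π·0.7685/√0.4094) = 2.3%.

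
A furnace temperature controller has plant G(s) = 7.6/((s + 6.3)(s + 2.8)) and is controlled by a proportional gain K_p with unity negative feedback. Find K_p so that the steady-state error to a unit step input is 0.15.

For a type-0 loop with proportional control, e_ss = 1/(1 + K_p·G(0)).
G(0) = 0.4308. Require 1/(1 + K_p·0.4308) = 0.15, so 1 + 0.4308·K_p = 6.667.
K_p = (6.667 − 1)/0.4308 = 13.2.

K_p = 13.2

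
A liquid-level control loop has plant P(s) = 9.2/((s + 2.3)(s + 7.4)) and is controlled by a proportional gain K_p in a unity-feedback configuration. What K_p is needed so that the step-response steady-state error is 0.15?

Steady-state error for a unit step on this type-0 loop is 1/(1 + K_p·P(0)).
P(0) = 0.5405. Require 1/(1 + K_p·0.5405) = 0.15, so 1 + 0.5405·K_p = 6.667.
K_p = (6.667 − 1)/0.5405 = 10.5.

K_p = 10.5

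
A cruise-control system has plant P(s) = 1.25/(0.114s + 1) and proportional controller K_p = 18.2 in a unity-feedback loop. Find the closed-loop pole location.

s = -208.3

Closed loop: T(s) = K_p·P/(1+K_p·P) = 22.75/(0.114s + 1 + 22.75), with pole at s = −(1 + 22.75)/0.114 = −208.3.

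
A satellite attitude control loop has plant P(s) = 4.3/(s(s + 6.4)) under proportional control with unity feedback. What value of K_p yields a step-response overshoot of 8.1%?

From %OS = 100·exp(−πζ/√(1−ζ²)) = 8.1%, ζ = −ln(0.081)/√(π²+ln²(0.081)) = 0.6247.
Characteristic equation s² + 6.4s + 4.3K_p = 0 gives ζ = 6.4/(2√(4.3K_p)).
Setting ζ = 0.6247: √(4.3K_p) = 6.4/(2·0.6247) = 5.122, so K_p = 26.24/4.3 = 6.1.

K_p = 6.1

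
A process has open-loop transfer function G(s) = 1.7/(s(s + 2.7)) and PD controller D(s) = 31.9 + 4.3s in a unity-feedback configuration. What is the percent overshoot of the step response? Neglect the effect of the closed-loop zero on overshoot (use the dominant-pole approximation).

5.44%

Forward path: (31.9 + 4.3s)·1.7/(s(s+2.7)). The closed-loop characteristic equation is s² + (2.7 + 1.7·4.3)s + 1.7·31.9 = 0.
That is s² + 10.01s + 54.23 = 0, so ω_n = 7.364 rad/s and ζ = 10.01/(2·7.364) = 0.6796.
%OS = 100·exp(−πζ/√(1−ζ²)) = 5.44%.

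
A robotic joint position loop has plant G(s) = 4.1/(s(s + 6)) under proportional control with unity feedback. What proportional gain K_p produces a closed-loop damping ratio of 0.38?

K_p = 15.2

Closed-loop characteristic equation: s² + 6s + K_p·4.1 = 0.
So ω_n = √(4.1K_p) and 2ζω_n = 6, giving ζ = 6/(2√(4.1K_p)).
Setting ζ = 0.38: √(4.1K_p) = 6/(2·0.38) = 7.895, so K_p = 62.33/4.1 = 15.2.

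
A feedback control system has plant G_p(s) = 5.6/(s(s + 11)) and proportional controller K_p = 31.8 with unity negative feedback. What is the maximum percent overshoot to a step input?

24.1%

From 1 + K_pG_p(s) = 0: s² + 11s + 178.1 = 0 ⇒ ω_n = 13.34, ζ = 0.4121.
%OS = 100·exp(−πζ/√(1−ζ²)) = 100·exp(−π·0.4121/√0.8301) = 24.1%.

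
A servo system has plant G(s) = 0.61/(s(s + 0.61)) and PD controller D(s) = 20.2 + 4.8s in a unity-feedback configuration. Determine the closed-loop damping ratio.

Forward path: (20.2 + 4.8s)·0.61/(s(s+0.61)). The closed-loop characteristic equation is s² + (0.61 + 0.61·4.8)s + 0.61·20.2 = 0.
That is s² + 3.538s + 12.32 = 0, so ω_n = 3.51 rad/s and ζ = 3.538/(2·3.51) = 0.5039.

ζ = 0.504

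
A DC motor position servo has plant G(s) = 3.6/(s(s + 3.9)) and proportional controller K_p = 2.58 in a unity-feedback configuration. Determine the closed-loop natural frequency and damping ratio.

ω_n = 3.05 rad/s, ζ = 0.64

The closed-loop denominator is s(s+3.9) + 2.58·3.6 = s² + 3.9s + 9.288.
So ω_n² = 9.288 ⇒ ω_n = 3.048 rad/s, and ζ = 3.9/(2ω_n) = 0.64.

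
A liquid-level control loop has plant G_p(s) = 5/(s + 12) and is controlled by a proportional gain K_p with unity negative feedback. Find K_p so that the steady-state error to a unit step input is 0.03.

Steady-state error for a unit step on this type-0 loop is 1/(1 + K_p·G_p(0)).
G_p(0) = 0.4167. Require 1/(1 + K_p·0.4167) = 0.03, so 1 + 0.4167·K_p = 33.33.
K_p = (33.33 − 1)/0.4167 = 77.6.

K_p = 77.6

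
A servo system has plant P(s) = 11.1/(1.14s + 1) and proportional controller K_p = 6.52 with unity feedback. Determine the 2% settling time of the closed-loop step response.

Closed loop: T(s) = K_p·P/(1+K_p·P) = 72.37/(1.14s + 1 + 72.37), with pole at s = −(1 + 72.37)/1.14 = −64.36.
τ = 1/64.36 = 0.01554 s, so 2% settling time ≈ 4τ = 0.0621 s.

T_s ≈ 0.0621 s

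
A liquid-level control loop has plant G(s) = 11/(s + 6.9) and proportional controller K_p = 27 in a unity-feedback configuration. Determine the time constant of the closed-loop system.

Closed-loop transfer function: T(s) = K_p·G(s)/(1 + K_p·G(s)) = 297/(s + 6.9 + 297) = 297/(s + 303.9).
Time constant τ = 1/303.9 = 0.00329 s.

τ = 0.00329 s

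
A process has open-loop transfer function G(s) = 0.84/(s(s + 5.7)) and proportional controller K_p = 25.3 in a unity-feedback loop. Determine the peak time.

T_p = 0.867 s

From 1 + K_pG(s) = 0: s² + 5.7s + 21.25 = 0 ⇒ ω_n = 4.61, ζ = 0.6182.
Damped frequency ω_d = ω_n√(1−ζ²) = 3.623 rad/s, so peak time T_p = π/ω_d = 0.867 s.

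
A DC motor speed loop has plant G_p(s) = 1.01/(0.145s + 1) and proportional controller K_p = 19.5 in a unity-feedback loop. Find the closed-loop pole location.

Closed loop: T(s) = K_p·G_p/(1+K_p·G_p) = 19.7/(0.145s + 1 + 19.7), with pole at s = −(1 + 19.7)/0.145 = −142.7.

s = -142.7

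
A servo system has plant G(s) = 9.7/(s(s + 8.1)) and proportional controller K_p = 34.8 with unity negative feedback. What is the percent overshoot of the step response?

49.2%

The closed-loop denominator s² + 8.1s + 337.6 gives ω_n = √337.6 = 18.37 and ζ = 8.1/(2ω_n) = 0.2204.
%OS = 100·exp(−πζ/√(1−ζ²)) = 100·exp(−π·0.2204/√0.9514) = 49.2%.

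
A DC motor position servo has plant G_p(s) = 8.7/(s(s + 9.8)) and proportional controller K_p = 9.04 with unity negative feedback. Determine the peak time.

T_p = 0.425 s

From 1 + K_pG_p(s) = 0: s² + 9.8s + 78.65 = 0 ⇒ ω_n = 8.868, ζ = 0.5525.
Damped frequency ω_d = ω_n√(1−ζ²) = 7.392 rad/s, so peak time T_p = π/ω_d = 0.425 s.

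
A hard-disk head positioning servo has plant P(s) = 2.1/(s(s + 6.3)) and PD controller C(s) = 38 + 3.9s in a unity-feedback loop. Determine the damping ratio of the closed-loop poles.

ζ = 0.811

Forward path: (38 + 3.9s)·2.1/(s(s+6.3)). The closed-loop characteristic equation is s² + (6.3 + 2.1·3.9)s + 2.1·38 = 0.
That is s² + 14.49s + 79.8 = 0, so ω_n = 8.933 rad/s and ζ = 14.49/(2·8.933) = 0.811.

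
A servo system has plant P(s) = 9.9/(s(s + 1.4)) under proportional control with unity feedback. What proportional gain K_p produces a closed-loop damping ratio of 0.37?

K_p = 0.362

Closed-loop characteristic equation: s² + 1.4s + K_p·9.9 = 0.
So ω_n = √(9.9K_p) and 2ζω_n = 1.4, giving ζ = 1.4/(2√(9.9K_p)).
Setting ζ = 0.37: √(9.9K_p) = 1.4/(2·0.37) = 1.892, so K_p = 3.579/9.9 = 0.362.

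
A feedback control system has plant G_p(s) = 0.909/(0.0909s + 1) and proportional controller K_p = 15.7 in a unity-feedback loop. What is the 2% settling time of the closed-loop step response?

Closed loop: T(s) = K_p·G_p/(1+K_p·G_p) = 14.27/(0.0909s + 1 + 14.27), with pole at s = −(1 + 14.27)/0.0909 = −168.
τ = 1/168 = 0.005952 s, so 2% settling time ≈ 4τ = 0.0238 s.

T_s ≈ 0.0238 s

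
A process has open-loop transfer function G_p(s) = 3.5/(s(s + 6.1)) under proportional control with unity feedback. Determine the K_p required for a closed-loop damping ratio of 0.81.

K_p = 4.05

Closed-loop characteristic equation: s² + 6.1s + K_p·3.5 = 0.
So ω_n = √(3.5K_p) and 2ζω_n = 6.1, giving ζ = 6.1/(2√(3.5K_p)).
Setting ζ = 0.81: √(3.5K_p) = 6.1/(2·0.81) = 3.765, so K_p = 14.18/3.5 = 4.05.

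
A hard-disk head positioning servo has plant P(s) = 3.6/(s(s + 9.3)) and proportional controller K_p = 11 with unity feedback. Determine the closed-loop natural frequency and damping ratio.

With unity feedback the closed-loop characteristic equation is s² + 9.3s + 11·3.6 = s² + 9.3s + 39.6 = 0.
Matching s² + 2ζω_n s + ω_n²: ω_n = √39.6 = 6.293 rad/s and 2ζω_n = 9.3, so ζ = 9.3/(2·6.293) = 0.739.

ω_n = 6.29 rad/s, ζ = 0.739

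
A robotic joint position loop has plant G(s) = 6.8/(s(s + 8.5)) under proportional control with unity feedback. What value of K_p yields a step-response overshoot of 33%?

K_p = 24

From %OS = 100·exp(−πζ/√(1−ζ²)) = 33%, ζ = −ln(0.33)/√(π²+ln²(0.33)) = 0.3328.
Characteristic equation s² + 8.5s + 6.8K_p = 0 gives ζ = 8.5/(2√(6.8K_p)).
Setting ζ = 0.3328: √(6.8K_p) = 8.5/(2·0.3328) = 12.77, so K_p = 163.1/6.8 = 24.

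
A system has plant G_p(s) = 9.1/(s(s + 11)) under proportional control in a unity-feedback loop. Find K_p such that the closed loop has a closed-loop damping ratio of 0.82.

Closed-loop characteristic equation: s² + 11s + K_p·9.1 = 0.
So ω_n = √(9.1K_p) and 2ζω_n = 11, giving ζ = 11/(2√(9.1K_p)).
Setting ζ = 0.82: √(9.1K_p) = 11/(2·0.82) = 6.707, so K_p = 44.99/9.1 = 4.94.

K_p = 4.94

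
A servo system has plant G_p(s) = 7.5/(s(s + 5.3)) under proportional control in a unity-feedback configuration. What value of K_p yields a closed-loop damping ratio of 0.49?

K_p = 3.9

Closed-loop characteristic equation: s² + 5.3s + K_p·7.5 = 0.
So ω_n = √(7.5K_p) and 2ζω_n = 5.3, giving ζ = 5.3/(2√(7.5K_p)).
Setting ζ = 0.49: √(7.5K_p) = 5.3/(2·0.49) = 5.408, so K_p = 29.25/7.5 = 3.9.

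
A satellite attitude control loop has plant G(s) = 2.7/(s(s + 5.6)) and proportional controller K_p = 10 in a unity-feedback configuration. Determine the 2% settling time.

Closed-loop characteristic equation: s² + 5.6s + 27 = 0, so ω_n = 5.196 rad/s and ζ = 5.6/(2·5.196) = 0.5389.
2% settling time T_s ≈ 4/(ζω_n) = 4/2.8 = 1.43 s.

T_s ≈ 1.43 s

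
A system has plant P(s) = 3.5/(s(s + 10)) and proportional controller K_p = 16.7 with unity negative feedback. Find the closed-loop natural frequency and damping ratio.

ω_n = 7.65 rad/s, ζ = 0.654

1 + K_p·P(s) = 0 gives s² + 10s + 58.45 = 0.
So ω_n² = 58.45 ⇒ ω_n = 7.645 rad/s, and ζ = 10/(2ω_n) = 0.654.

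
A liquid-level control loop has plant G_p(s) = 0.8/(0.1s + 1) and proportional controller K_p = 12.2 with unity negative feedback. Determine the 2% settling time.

T_s ≈ 0.0372 s

Closed loop: T(s) = K_p·G_p/(1+K_p·G_p) = 9.76/(0.1s + 1 + 9.76), with pole at s = −(1 + 9.76)/0.1 = −107.6.
τ = 1/107.6 = 0.009294 s, so 2% settling time ≈ 4τ = 0.0372 s.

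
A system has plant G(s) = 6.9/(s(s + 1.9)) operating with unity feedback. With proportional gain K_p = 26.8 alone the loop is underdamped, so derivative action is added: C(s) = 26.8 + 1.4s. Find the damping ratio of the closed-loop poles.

Forward path: (26.8 + 1.4s)·6.9/(s(s+1.9)). The closed-loop characteristic equation is s² + (1.9 + 6.9·1.4)s + 6.9·26.8 = 0.
That is s² + 11.56s + 184.9 = 0, so ω_n = 13.6 rad/s and ζ = 11.56/(2·13.6) = 0.425.

ζ = 0.425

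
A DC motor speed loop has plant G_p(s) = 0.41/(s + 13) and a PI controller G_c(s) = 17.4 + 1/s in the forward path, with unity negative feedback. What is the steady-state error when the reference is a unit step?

0

The open loop G_c(s)G_p(s) has a pole at the origin (type 1), so the static position error constant is infinite and e_ss = 1/(1+∞) = 0.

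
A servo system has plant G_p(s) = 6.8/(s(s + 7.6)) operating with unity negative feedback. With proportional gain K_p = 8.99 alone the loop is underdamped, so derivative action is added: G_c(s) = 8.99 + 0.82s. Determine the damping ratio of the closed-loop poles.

ζ = 0.843

Forward path: (8.99 + 0.82s)·6.8/(s(s+7.6)). The closed-loop characteristic equation is s² + (7.6 + 6.8·0.82)s + 6.8·8.99 = 0.
That is s² + 13.18s + 61.13 = 0, so ω_n = 7.819 rad/s and ζ = 13.18/(2·7.819) = 0.8426.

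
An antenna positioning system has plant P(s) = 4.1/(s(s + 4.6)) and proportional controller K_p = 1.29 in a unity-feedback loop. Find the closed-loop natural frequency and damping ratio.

ω_n = 2.3 rad/s, ζ = 1

With unity feedback the closed-loop characteristic equation is s² + 4.6s + 1.29·4.1 = s² + 4.6s + 5.289 = 0.
Matching s² + 2ζω_n s + ω_n²: ω_n = √5.289 = 2.3 rad/s and 2ζω_n = 4.6, so ζ = 4.6/(2·2.3) = 1.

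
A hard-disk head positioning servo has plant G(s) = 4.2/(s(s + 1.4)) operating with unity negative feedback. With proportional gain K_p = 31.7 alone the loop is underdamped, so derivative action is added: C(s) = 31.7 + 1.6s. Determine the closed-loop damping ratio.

ζ = 0.352

Forward path: (31.7 + 1.6s)·4.2/(s(s+1.4)). The closed-loop characteristic equation is s² + (1.4 + 4.2·1.6)s + 4.2·31.7 = 0.
That is s² + 8.12s + 133.1 = 0, so ω_n = 11.54 rad/s and ζ = 8.12/(2·11.54) = 0.3519.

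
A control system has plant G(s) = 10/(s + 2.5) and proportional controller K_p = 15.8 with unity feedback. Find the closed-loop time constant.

Closed-loop transfer function: T(s) = K_p·G(s)/(1 + K_p·G(s)) = 158/(s + 2.5 + 158) = 158/(s + 160.5).
Time constant τ = 1/160.5 = 0.00623 s.

τ = 0.00623 s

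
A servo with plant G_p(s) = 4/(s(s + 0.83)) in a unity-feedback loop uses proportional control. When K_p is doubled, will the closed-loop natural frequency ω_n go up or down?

increase

ω_n = √(4·K_p), which grows with K_p.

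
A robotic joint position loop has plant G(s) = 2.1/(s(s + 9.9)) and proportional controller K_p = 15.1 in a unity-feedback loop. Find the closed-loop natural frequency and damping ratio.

ω_n = 5.63 rad/s, ζ = 0.879

1 + K_p·G(s) = 0 gives s² + 9.9s + 31.71 = 0.
Matching s² + 2ζω_n s + ω_n²: ω_n = √31.71 = 5.631 rad/s and 2ζω_n = 9.9, so ζ = 9.9/(2·5.631) = 0.879.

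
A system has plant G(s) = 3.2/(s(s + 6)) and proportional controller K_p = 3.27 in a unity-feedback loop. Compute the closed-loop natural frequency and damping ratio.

With unity feedback the closed-loop characteristic equation is s² + 6s + 3.27·3.2 = s² + 6s + 10.46 = 0.
Matching s² + 2ζω_n s + ω_n²: ω_n = √10.46 = 3.235 rad/s and 2ζω_n = 6, so ζ = 6/(2·3.235) = 0.927.

ω_n = 3.23 rad/s, ζ = 0.927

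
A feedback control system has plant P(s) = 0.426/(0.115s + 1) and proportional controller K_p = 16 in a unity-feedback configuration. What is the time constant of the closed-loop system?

Closed loop: T(s) = K_p·P/(1+K_p·P) = 6.816/(0.115s + 1 + 6.816), with pole at s = −(1 + 6.816)/0.115 = −67.97.
Closed-loop time constant τ = 1/67.97 = 0.0147 s.

τ = 0.0147 s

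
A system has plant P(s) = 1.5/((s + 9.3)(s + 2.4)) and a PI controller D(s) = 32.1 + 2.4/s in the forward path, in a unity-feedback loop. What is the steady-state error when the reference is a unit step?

The open loop D(s)P(s) has a pole at the origin (type 1), so the static position error constant is infinite and e_ss = 1/(1+∞) = 0.

0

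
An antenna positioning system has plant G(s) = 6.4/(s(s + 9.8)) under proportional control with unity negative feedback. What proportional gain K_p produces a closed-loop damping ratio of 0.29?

K_p = 44.6

Closed-loop characteristic equation: s² + 9.8s + K_p·6.4 = 0.
So ω_n = √(6.4K_p) and 2ζω_n = 9.8, giving ζ = 9.8/(2√(6.4K_p)).
Setting ζ = 0.29: √(6.4K_p) = 9.8/(2·0.29) = 16.9, so K_p = 285.5/6.4 = 44.6.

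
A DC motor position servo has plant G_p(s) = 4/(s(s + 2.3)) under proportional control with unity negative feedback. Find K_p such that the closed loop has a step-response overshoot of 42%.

From %OS = 100·exp(−πζ/√(1−ζ²)) = 42%, ζ = −ln(0.42)/√(π²+ln²(0.42)) = 0.2662.
Characteristic equation s² + 2.3s + 4K_p = 0 gives ζ = 2.3/(2√(4K_p)).
Setting ζ = 0.2662: √(4K_p) = 2.3/(2·0.2662) = 4.321, so K_p = 18.67/4 = 4.67.

K_p = 4.67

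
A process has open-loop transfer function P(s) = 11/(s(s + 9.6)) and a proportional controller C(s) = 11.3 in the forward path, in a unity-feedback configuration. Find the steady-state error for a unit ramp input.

0.0772

The loop has one pole at the origin (type 1). Velocity error constant K_v = lim_{s→0} s·C(s)P(s) = 11.3·11/9.6 = 12.95.
Steady-state error to a unit ramp: e_ss = 1/K_v = 0.0772.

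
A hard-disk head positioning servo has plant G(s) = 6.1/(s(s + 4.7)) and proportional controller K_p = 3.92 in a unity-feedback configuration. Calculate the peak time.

From 1 + K_pG(s) = 0: s² + 4.7s + 23.91 = 0 ⇒ ω_n = 4.89, ζ = 0.4806.
Damped frequency ω_d = ω_n√(1−ζ²) = 4.288 rad/s, so peak time T_p = π/ω_d = 0.733 s.

T_p = 0.733 s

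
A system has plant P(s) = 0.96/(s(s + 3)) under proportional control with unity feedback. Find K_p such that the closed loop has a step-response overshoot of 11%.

From %OS = 100·exp(−πζ/√(1−ζ²)) = 11%, ζ = −ln(0.11)/√(π²+ln²(0.11)) = 0.5749.
Characteristic equation s² + 3s + 0.96K_p = 0 gives ζ = 3/(2√(0.96K_p)).
Setting ζ = 0.5749: √(0.96K_p) = 3/(2·0.5749) = 2.609, so K_p = 6.808/0.96 = 7.09.

K_p = 7.09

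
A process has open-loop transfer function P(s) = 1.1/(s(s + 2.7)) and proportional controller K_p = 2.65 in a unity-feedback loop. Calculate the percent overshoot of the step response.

1.73%

Closed-loop characteristic equation: s² + 2.7s + 2.915 = 0, so ω_n = 1.707 rad/s and ζ = 2.7/(2·1.707) = 0.7907.
%OS = 100·exp(−πζ/√(1−ζ²)) = 100·exp(−π·0.7907/√0.3748) = 1.73%.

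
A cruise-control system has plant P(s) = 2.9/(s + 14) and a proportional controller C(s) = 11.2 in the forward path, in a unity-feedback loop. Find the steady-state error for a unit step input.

The loop is type 0. Static position error constant K_pos = C(0)·P(0) = 11.2·0.2071 = 2.32.
Steady-state error to a unit step: e_ss = 1/(1+K_pos) = 1/3.32 = 0.301.

0.301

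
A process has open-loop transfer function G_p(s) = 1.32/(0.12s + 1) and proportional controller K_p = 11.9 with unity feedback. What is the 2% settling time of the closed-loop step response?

T_s ≈ 0.0287 s

Closed loop: T(s) = K_p·G_p/(1+K_p·G_p) = 15.71/(0.12s + 1 + 15.71), with pole at s = −(1 + 15.71)/0.12 = −139.2.
τ = 1/139.2 = 0.007182 s, so 2% settling time ≈ 4τ = 0.0287 s.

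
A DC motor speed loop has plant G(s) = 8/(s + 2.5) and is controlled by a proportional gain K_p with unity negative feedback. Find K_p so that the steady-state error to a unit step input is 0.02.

K_p = 15.3

Steady-state error for a unit step on this type-0 loop is 1/(1 + K_p·G(0)).
G(0) = 3.2. Require 1/(1 + K_p·3.2) = 0.02, so 1 + 3.2·K_p = 50.
K_p = (50 − 1)/3.2 = 15.3.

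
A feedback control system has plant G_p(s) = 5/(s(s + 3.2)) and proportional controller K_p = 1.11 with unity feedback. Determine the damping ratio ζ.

ζ = 0.679

The closed-loop denominator is s(s+3.2) + 1.11·5 = s² + 3.2s + 5.55.
So ω_n² = 5.55 ⇒ ω_n = 2.356 rad/s, and ζ = 3.2/(2ω_n) = 0.679.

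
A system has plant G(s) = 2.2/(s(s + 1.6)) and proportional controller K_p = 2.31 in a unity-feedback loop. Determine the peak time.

T_p = 1.49 s

Closed-loop characteristic equation: s² + 1.6s + 5.082 = 0, so ω_n = 2.254 rad/s and ζ = 1.6/(2·2.254) = 0.3549.
Damped frequency ω_d = ω_n√(1−ζ²) = 2.108 rad/s, so peak time T_p = π/ω_d = 1.49 s.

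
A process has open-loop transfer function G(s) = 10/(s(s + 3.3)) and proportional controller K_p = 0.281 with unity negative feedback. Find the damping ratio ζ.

The closed-loop denominator is s(s+3.3) + 0.281·10 = s² + 3.3s + 2.81.
So ω_n² = 2.81 ⇒ ω_n = 1.676 rad/s, and ζ = 3.3/(2ω_n) = 0.984.

ζ = 0.984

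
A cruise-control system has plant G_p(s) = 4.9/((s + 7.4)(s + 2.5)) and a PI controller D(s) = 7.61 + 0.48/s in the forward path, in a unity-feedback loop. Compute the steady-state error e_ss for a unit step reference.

0

The open loop D(s)G_p(s) has a pole at the origin (type 1), so the static position error constant is infinite and e_ss = 1/(1+∞) = 0.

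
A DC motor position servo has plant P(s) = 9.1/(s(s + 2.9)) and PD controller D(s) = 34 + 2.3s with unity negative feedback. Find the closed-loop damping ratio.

Forward path: (34 + 2.3s)·9.1/(s(s+2.9)). The closed-loop characteristic equation is s² + (2.9 + 9.1·2.3)s + 9.1·34 = 0.
That is s² + 23.83s + 309.4 = 0, so ω_n = 17.59 rad/s and ζ = 23.83/(2·17.59) = 0.6774.

ζ = 0.677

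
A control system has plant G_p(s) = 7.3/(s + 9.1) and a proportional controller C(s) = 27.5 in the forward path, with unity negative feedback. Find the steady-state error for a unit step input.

The loop is type 0. Static position error constant K_pos = C(0)·G_p(0) = 27.5·0.8022 = 22.06.
Steady-state error to a unit step: e_ss = 1/(1+K_pos) = 1/23.06 = 0.0434.

0.0434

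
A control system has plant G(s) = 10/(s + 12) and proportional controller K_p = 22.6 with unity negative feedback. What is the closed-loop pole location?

Closed-loop transfer function: T(s) = K_p·G(s)/(1 + K_p·G(s)) = 226/(s + 12 + 226) = 226/(s + 238).
The closed-loop pole is at s = −238.

s = -238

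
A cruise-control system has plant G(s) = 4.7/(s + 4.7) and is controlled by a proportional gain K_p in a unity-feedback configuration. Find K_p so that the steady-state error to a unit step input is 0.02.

Steady-state error for a unit step on this type-0 loop is 1/(1 + K_p·G(0)).
G(0) = 1. Require 1/(1 + K_p·1) = 0.02, so 1 + 1·K_p = 50.
K_p = (50 − 1)/1 = 49.

K_p = 49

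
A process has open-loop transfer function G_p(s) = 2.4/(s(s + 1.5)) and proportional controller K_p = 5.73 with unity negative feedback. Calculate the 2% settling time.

T_s ≈ 5.33 s

From 1 + K_pG_p(s) = 0: s² + 1.5s + 13.75 = 0 ⇒ ω_n = 3.708, ζ = 0.2022.
2% settling time T_s ≈ 4/(ζω_n) = 4/0.75 = 5.33 s.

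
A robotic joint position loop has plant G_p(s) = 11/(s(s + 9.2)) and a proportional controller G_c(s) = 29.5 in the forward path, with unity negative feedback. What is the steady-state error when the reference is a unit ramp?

0.0284

The loop has one pole at the origin (type 1). Velocity error constant K_v = lim_{s→0} s·G_c(s)G_p(s) = 29.5·11/9.2 = 35.27.
Steady-state error to a unit ramp: e_ss = 1/K_v = 0.0284.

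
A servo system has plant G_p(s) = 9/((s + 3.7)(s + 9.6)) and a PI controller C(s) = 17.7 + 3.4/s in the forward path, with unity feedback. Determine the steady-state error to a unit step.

0

The open loop C(s)G_p(s) has a pole at the origin (type 1), so the static position error constant is infinite and e_ss = 1/(1+∞) = 0.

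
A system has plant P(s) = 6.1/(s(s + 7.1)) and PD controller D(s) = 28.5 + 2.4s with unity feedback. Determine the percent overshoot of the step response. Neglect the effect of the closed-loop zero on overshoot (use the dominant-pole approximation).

Forward path: (28.5 + 2.4s)·6.1/(s(s+7.1)). The closed-loop characteristic equation is s² + (7.1 + 6.1·2.4)s + 6.1·28.5 = 0.
That is s² + 21.74s + 173.8 = 0, so ω_n = 13.19 rad/s and ζ = 21.74/(2·13.19) = 0.8244.
%OS = 100·exp(−πζ/√(1−ζ²)) = 1.03%.

1.03%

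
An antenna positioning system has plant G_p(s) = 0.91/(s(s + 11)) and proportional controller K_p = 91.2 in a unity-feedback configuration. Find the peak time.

From 1 + K_pG_p(s) = 0: s² + 11s + 82.99 = 0 ⇒ ω_n = 9.11, ζ = 0.6037.
Damped frequency ω_d = ω_n√(1−ζ²) = 7.262 rad/s, so peak time T_p = π/ω_d = 0.433 s.

T_p = 0.433 s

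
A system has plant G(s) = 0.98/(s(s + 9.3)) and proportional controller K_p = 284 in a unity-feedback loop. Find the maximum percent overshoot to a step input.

40.2%

From 1 + K_pG(s) = 0: s² + 9.3s + 278.3 = 0 ⇒ ω_n = 16.68, ζ = 0.2787.
%OS = 100·exp(−πζ/√(1−ζ²)) = 100·exp(−π·0.2787/√0.9223) = 40.2%.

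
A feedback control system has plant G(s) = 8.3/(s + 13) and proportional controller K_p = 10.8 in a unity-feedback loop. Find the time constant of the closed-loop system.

Closed-loop transfer function: T(s) = K_p·G(s)/(1 + K_p·G(s)) = 89.64/(s + 13 + 89.64) = 89.64/(s + 102.6).
Time constant τ = 1/102.6 = 0.00974 s.

τ = 0.00974 s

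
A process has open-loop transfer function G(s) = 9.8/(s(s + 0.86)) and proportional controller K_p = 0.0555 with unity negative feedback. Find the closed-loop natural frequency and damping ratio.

The closed-loop denominator is s(s+0.86) + 0.0555·9.8 = s² + 0.86s + 0.5439.
So ω_n² = 0.5439 ⇒ ω_n = 0.7375 rad/s, and ζ = 0.86/(2ω_n) = 0.583.

ω_n = 0.737 rad/s, ζ = 0.583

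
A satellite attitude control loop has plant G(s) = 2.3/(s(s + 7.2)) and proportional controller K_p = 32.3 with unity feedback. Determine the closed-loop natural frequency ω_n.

With unity feedback the closed-loop characteristic equation is s² + 7.2s + 32.3·2.3 = s² + 7.2s + 74.29 = 0.
Matching s² + 2ζω_n s + ω_n²: ω_n = √74.29 = 8.619 rad/s and 2ζω_n = 7.2, so ζ = 7.2/(2·8.619) = 0.418.

ω_n = 8.62 rad/s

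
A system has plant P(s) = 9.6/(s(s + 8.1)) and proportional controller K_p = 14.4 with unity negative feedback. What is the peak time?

The closed-loop denominator s² + 8.1s + 138.2 gives ω_n = √138.2 = 11.76 and ζ = 8.1/(2ω_n) = 0.3445.
Damped frequency ω_d = ω_n√(1−ζ²) = 11.04 rad/s, so peak time T_p = π/ω_d = 0.285 s.

T_p = 0.285 s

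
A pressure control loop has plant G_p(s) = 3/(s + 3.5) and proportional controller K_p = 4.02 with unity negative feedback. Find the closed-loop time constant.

τ = 0.0643 s

Closed-loop transfer function: T(s) = K_p·G_p(s)/(1 + K_p·G_p(s)) = 12.06/(s + 3.5 + 12.06) = 12.06/(s + 15.56).
Time constant τ = 1/15.56 = 0.0643 s.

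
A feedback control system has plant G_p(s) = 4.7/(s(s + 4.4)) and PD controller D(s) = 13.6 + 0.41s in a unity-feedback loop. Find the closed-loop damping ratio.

Forward path: (13.6 + 0.41s)·4.7/(s(s+4.4)). The closed-loop characteristic equation is s² + (4.4 + 4.7·0.41)s + 4.7·13.6 = 0.
That is s² + 6.327s + 63.92 = 0, so ω_n = 7.995 rad/s and ζ = 6.327/(2·7.995) = 0.3957.

ζ = 0.396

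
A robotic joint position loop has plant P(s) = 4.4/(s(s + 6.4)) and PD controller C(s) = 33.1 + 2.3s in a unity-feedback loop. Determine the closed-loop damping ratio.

ζ = 0.684

Forward path: (33.1 + 2.3s)·4.4/(s(s+6.4)). The closed-loop characteristic equation is s² + (6.4 + 4.4·2.3)s + 4.4·33.1 = 0.
That is s² + 16.52s + 145.6 = 0, so ω_n = 12.07 rad/s and ζ = 16.52/(2·12.07) = 0.6844.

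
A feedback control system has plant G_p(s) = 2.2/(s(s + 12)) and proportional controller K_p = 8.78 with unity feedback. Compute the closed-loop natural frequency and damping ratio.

ω_n = 4.39 rad/s, ζ = 1.37

The closed-loop denominator is s(s+12) + 8.78·2.2 = s² + 12s + 19.32.
Matching s² + 2ζω_n s + ω_n²: ω_n = √19.32 = 4.395 rad/s and 2ζω_n = 12, so ζ = 12/(2·4.395) = 1.37.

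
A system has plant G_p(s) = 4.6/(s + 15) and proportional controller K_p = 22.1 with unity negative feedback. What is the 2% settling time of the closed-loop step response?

T_s ≈ 0.0343 s

Closed-loop transfer function: T(s) = K_p·G_p(s)/(1 + K_p·G_p(s)) = 101.7/(s + 15 + 101.7) = 101.7/(s + 116.7).
Time constant τ = 1/116.7 = 0.008572 s, so the 2% settling time is about 4τ = 0.0343 s.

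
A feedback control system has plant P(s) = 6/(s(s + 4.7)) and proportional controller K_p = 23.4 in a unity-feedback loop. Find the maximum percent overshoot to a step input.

53%

The closed-loop denominator s² + 4.7s + 140.4 gives ω_n = √140.4 = 11.85 and ζ = 4.7/(2ω_n) = 0.1983.
%OS = 100·exp(−πζ/√(1−ζ²)) = 100·exp(−π·0.1983/√0.9607) = 53%.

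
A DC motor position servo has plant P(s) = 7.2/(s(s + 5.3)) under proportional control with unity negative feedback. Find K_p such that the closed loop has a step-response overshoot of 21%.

From %OS = 100·exp(−πζ/√(1−ζ²)) = 21%, ζ = −ln(0.21)/√(π²+ln²(0.21)) = 0.4449.
Characteristic equation s² + 5.3s + 7.2K_p = 0 gives ζ = 5.3/(2√(7.2K_p)).
Setting ζ = 0.4449: √(7.2K_p) = 5.3/(2·0.4449) = 5.956, so K_p = 35.48/7.2 = 4.93.

K_p = 4.93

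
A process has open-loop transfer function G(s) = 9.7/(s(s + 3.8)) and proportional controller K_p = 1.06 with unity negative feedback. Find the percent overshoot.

The closed-loop denominator s² + 3.8s + 10.28 gives ω_n = √10.28 = 3.207 and ζ = 3.8/(2ω_n) = 0.5925.
%OS = 100·exp(−πζ/√(1−ζ²)) = 100·exp(−π·0.5925/√0.6489) = 9.92%.

9.92%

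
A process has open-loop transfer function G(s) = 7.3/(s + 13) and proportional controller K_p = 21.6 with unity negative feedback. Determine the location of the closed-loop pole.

s = -170.7

Closed-loop transfer function: T(s) = K_p·G(s)/(1 + K_p·G(s)) = 157.7/(s + 13 + 157.7) = 157.7/(s + 170.7).
The closed-loop pole is at s = −170.7.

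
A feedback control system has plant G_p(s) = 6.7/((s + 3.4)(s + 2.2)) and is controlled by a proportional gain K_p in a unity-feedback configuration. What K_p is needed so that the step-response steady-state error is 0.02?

K_p = 54.7

For a type-0 loop with proportional control, e_ss = 1/(1 + K_p·G_p(0)).
G_p(0) = 0.8957. Require 1/(1 + K_p·0.8957) = 0.02, so 1 + 0.8957·K_p = 50.
K_p = (50 − 1)/0.8957 = 54.7.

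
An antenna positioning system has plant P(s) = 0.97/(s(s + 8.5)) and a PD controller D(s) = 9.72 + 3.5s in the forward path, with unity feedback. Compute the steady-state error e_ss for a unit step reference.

The open loop D(s)P(s) has a pole at the origin (type 1), so the static position error constant is infinite and e_ss = 1/(1+∞) = 0.

0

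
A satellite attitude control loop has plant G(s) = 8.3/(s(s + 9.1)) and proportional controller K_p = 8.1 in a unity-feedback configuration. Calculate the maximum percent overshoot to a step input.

Closed-loop characteristic equation: s² + 9.1s + 67.23 = 0, so ω_n = 8.199 rad/s and ζ = 9.1/(2·8.199) = 0.5549.
%OS = 100·exp(−πζ/√(1−ζ²)) = 100·exp(−π·0.5549/√0.6921) = 12.3%.

12.3%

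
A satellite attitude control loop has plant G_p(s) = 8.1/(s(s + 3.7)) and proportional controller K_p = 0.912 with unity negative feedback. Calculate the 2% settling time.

Closed-loop characteristic equation: s² + 3.7s + 7.387 = 0, so ω_n = 2.718 rad/s and ζ = 3.7/(2·2.718) = 0.6807.
2% settling time T_s ≈ 4/(ζω_n) = 4/1.85 = 2.16 s.

T_s ≈ 2.16 s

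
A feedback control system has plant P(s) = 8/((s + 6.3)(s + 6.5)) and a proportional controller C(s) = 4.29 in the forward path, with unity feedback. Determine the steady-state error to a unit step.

0.544

The loop is type 0. Static position error constant K_pos = C(0)·P(0) = 4.29·0.1954 = 0.8381.
Steady-state error to a unit step: e_ss = 1/(1+K_pos) = 1/1.838 = 0.544.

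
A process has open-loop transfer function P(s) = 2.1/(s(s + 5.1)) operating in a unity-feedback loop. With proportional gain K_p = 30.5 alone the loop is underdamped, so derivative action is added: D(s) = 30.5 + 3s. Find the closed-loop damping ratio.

Forward path: (30.5 + 3s)·2.1/(s(s+5.1)). The closed-loop characteristic equation is s² + (5.1 + 2.1·3)s + 2.1·30.5 = 0.
That is s² + 11.4s + 64.05 = 0, so ω_n = 8.003 rad/s and ζ = 11.4/(2·8.003) = 0.7122.

ζ = 0.712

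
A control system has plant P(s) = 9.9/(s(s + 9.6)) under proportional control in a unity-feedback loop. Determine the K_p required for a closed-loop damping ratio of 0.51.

Closed-loop characteristic equation: s² + 9.6s + K_p·9.9 = 0.
So ω_n = √(9.9K_p) and 2ζω_n = 9.6, giving ζ = 9.6/(2√(9.9K_p)).
Setting ζ = 0.51: √(9.9K_p) = 9.6/(2·0.51) = 9.412, so K_p = 88.58/9.9 = 8.95.

K_p = 8.95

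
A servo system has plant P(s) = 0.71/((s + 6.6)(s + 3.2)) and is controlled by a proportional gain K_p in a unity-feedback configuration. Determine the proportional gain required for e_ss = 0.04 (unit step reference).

K_p = 714

The loop is type 0, so e_ss(step) = 1/(1 + K_pos) with K_pos = K_p·P(0).
P(0) = 0.03362. Require 1/(1 + K_p·0.03362) = 0.04, so 1 + 0.03362·K_p = 25.
K_p = (25 − 1)/0.03362 = 714.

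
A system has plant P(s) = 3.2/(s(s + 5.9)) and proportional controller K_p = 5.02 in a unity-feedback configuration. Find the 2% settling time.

From 1 + K_pP(s) = 0: s² + 5.9s + 16.06 = 0 ⇒ ω_n = 4.008, ζ = 0.736.
2% settling time T_s ≈ 4/(ζω_n) = 4/2.95 = 1.36 s.

T_s ≈ 1.36 s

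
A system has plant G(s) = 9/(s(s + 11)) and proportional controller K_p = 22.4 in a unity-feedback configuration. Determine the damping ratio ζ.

ζ = 0.387

The closed-loop denominator is s(s+11) + 22.4·9 = s² + 11s + 201.6.
So ω_n² = 201.6 ⇒ ω_n = 14.2 rad/s, and ζ = 11/(2ω_n) = 0.387.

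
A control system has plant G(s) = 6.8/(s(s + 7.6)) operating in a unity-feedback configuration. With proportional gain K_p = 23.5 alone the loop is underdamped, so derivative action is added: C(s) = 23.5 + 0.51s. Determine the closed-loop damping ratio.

ζ = 0.438

Forward path: (23.5 + 0.51s)·6.8/(s(s+7.6)). The closed-loop characteristic equation is s² + (7.6 + 6.8·0.51)s + 6.8·23.5 = 0.
That is s² + 11.07s + 159.8 = 0, so ω_n = 12.64 rad/s and ζ = 11.07/(2·12.64) = 0.4378.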